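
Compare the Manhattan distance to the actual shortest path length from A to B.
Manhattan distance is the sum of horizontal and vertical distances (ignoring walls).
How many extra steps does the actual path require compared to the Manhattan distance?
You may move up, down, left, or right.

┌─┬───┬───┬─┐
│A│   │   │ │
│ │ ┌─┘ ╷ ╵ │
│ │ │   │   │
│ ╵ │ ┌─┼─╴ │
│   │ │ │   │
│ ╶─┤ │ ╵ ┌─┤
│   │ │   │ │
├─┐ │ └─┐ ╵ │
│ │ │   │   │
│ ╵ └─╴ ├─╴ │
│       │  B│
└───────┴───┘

Manhattan distance: |5 - 0| + |5 - 0| = 10
Actual path length: 24
Extra steps: 24 - 10 = 14

Solution:

┌─┬───┬───┬─┐
│A│   │↱ ↓│ │
│ │ ┌─┘ ╷ ╵ │
│↓│ │↱ ↑│↳ ↓│
│ ╵ │ ┌─┼─╴ │
│↓  │↑│ │↓ ↲│
│ ╶─┤ │ ╵ ┌─┤
│↳ ↓│↑│  ↓│ │
├─┐ │ └─┐ ╵ │
│ │↓│↑ ↰│↳ ↓│
│ ╵ └─╴ ├─╴ │
│  ↳ → ↑│  B│
└───────┴───┘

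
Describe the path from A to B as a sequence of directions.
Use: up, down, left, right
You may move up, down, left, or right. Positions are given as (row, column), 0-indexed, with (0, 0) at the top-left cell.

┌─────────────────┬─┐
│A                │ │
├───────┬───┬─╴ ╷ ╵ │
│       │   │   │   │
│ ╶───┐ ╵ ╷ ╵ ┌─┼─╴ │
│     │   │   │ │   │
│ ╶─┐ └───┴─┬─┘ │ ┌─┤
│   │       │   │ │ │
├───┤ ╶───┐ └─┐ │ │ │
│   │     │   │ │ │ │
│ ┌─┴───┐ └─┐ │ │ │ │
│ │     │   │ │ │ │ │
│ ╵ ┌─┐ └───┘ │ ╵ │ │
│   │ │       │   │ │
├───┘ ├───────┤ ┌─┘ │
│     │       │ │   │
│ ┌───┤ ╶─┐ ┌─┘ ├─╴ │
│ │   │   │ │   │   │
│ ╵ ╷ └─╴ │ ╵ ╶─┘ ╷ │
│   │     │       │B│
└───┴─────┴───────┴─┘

Finding the path and converting it to directions:
Path through cells: (0,0) → (0,1) → (0,2) → (0,3) → (0,4) → (0,5) → (0,6) → (0,7) → (0,8) → (1,8) → (1,9) → (2,9) → (2,8) → (3,8) → (4,8) → (5,8) → (6,8) → (6,7) → (7,7) → (8,7) → (8,6) → (9,6) → (9,7) → (9,8) → (8,8) → (8,9) → (9,9)
Directions: right, right, right, right, right, right, right, right, down, right, down, left, down, down, down, down, left, down, down, left, down, right, right, up, right, down

Solution:

┌─────────────────┬─┐
│A → → → → → → → ↓│ │
├───────┬───┬─╴ ╷ ╵ │
│       │   │   │↳ ↓│
│ ╶───┐ ╵ ╷ ╵ ┌─┼─╴ │
│     │   │   │ │↓ ↲│
│ ╶─┐ └───┴─┬─┘ │ ┌─┤
│   │       │   │↓│ │
├───┤ ╶───┐ └─┐ │ │ │
│   │     │   │ │↓│ │
│ ┌─┴───┐ └─┐ │ │ │ │
│ │     │   │ │ │↓│ │
│ ╵ ┌─┐ └───┘ │ ╵ │ │
│   │ │       │↓ ↲│ │
├───┘ ├───────┤ ┌─┘ │
│     │       │↓│   │
│ ┌───┤ ╶─┐ ┌─┘ ├─╴ │
│ │   │   │ │↓ ↲│↱ ↓│
│ ╵ ╷ └─╴ │ ╵ ╶─┘ ╷ │
│   │     │  ↳ → ↑│B│
└───┴─────┴───────┴─┘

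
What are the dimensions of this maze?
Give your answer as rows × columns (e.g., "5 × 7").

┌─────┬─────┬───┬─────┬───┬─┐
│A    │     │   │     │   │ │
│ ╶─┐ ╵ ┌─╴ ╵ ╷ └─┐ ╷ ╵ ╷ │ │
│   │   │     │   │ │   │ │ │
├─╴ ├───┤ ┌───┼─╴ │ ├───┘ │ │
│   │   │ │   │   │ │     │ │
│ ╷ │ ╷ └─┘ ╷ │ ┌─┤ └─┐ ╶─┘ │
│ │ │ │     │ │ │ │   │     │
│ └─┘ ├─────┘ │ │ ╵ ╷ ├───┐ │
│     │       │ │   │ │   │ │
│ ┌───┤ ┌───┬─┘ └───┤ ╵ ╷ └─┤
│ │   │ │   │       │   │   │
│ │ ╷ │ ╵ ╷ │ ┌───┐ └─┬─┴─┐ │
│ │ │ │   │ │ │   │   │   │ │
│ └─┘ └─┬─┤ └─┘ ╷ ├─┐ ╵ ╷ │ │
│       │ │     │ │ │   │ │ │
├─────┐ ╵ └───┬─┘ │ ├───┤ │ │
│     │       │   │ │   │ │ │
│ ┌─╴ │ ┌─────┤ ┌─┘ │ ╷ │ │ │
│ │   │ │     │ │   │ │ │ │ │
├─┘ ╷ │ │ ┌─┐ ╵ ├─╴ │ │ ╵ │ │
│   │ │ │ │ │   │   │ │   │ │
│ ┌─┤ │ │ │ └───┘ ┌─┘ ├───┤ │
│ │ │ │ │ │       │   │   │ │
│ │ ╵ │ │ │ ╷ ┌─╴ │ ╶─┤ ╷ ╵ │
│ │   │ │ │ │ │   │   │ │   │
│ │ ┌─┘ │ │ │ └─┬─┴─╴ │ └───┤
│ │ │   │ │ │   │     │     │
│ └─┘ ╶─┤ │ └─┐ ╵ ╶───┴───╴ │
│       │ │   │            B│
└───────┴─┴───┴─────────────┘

Counting the maze dimensions:
Rows (vertical): 15
Columns (horizontal): 14
Dimensions: 15 × 14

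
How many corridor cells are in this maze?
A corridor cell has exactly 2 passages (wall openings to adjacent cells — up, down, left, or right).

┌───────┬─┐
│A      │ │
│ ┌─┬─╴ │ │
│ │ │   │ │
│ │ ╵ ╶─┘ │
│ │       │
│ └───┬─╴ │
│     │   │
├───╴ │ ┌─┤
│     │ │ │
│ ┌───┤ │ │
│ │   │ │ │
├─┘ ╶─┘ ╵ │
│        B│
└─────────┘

Counting cells with exactly 2 passages:
Total corridor cells: 25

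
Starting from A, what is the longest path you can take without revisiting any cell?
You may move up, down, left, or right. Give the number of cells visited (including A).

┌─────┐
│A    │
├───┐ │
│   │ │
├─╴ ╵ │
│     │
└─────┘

Finding longest simple path using DFS:
Start: (0, 0)
Longest path visits 8 cells
Path: A → right → right → down → down → left → up → left

Solution:

┌─────┐
│A → ↓│
├───┐ │
│B ↰│↓│
├─╴ ╵ │
│  ↑ ↲│
└─────┘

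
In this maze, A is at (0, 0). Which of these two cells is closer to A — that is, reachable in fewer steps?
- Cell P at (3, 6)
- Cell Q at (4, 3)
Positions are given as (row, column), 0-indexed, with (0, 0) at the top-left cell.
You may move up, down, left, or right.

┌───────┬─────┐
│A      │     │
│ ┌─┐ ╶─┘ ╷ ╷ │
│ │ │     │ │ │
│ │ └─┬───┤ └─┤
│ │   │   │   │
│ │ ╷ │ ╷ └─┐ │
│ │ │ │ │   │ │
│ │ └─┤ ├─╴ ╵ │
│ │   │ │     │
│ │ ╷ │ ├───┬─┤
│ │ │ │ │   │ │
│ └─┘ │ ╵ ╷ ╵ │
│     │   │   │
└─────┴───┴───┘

Shortest path A → P at (3, 6): 11 steps
Shortest path A → Q at (4, 3): 19 steps

P is closer (11 steps vs 19 steps).

Path to P:

┌───────┬─────┐
│A → ↓  │↱ ↓  │
│ ┌─┐ ╶─┘ ╷ ╷ │
│ │ │↳ → ↑│↓│ │
│ │ └─┬───┤ └─┤
│ │   │   │↳ ↓│
│ │ ╷ │ ╷ └─┐ │
│ │ │ │ │   │P│
│ │ └─┤ ├─╴ ╵ │
│ │   │ │     │
│ │ ╷ │ ├───┬─┤
│ │ │ │ │   │ │
│ └─┘ │ ╵ ╷ ╵ │
│     │   │   │
└─────┴───┴───┘

Path to Q:

┌───────┬─────┐
│A → ↓  │↱ ↓  │
│ ┌─┐ ╶─┘ ╷ ╷ │
│ │ │↳ → ↑│↓│ │
│ │ └─┬───┤ └─┤
│ │   │↓ ↰│↳ ↓│
│ │ ╷ │ ╷ └─┐ │
│ │ │ │↓│↑ ↰│↓│
│ │ └─┤ ├─╴ ╵ │
│ │   │Q│  ↑ ↲│
│ │ ╷ │ ├───┬─┤
│ │ │ │ │   │ │
│ └─┘ │ ╵ ╷ ╵ │
│     │   │   │
└─────┴───┴───┘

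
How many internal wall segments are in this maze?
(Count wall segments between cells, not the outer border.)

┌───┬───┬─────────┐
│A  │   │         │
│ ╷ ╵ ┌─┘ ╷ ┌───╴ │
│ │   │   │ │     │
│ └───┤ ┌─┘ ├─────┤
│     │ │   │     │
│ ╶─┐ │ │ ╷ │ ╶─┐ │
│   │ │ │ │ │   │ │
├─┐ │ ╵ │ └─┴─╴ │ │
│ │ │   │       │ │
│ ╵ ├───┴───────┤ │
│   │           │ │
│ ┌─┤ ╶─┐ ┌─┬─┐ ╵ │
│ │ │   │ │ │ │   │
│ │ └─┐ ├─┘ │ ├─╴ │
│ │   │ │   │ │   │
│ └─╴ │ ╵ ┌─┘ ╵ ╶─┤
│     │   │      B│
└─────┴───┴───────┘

Counting internal wall segments:
Total internal walls: 64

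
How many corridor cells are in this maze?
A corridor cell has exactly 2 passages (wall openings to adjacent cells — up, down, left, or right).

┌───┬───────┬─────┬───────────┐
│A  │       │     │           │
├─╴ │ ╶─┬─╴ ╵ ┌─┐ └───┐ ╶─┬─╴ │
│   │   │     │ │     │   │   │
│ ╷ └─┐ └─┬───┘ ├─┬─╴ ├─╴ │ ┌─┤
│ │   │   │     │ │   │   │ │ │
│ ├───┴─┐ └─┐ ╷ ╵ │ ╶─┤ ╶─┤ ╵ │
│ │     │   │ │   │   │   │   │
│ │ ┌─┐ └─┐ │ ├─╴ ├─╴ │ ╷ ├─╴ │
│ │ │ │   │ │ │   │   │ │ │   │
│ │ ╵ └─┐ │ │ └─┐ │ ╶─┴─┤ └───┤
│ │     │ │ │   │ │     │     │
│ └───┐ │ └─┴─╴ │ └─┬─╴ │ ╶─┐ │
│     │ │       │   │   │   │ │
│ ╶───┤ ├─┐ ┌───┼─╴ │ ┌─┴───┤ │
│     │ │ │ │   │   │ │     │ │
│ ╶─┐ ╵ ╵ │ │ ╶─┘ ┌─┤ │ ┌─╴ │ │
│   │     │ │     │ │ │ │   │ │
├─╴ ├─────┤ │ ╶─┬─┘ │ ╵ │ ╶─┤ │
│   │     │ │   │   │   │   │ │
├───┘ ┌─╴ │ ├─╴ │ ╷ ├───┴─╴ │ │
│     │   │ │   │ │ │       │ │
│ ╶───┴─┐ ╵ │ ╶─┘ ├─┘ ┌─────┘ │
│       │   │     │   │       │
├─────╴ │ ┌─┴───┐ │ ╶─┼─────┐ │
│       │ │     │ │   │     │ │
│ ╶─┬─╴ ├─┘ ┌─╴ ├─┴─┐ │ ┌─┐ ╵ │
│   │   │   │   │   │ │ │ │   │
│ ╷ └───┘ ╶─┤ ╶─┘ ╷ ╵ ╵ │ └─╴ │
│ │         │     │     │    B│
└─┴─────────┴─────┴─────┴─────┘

Counting cells with exactly 2 passages:
Total corridor cells: 171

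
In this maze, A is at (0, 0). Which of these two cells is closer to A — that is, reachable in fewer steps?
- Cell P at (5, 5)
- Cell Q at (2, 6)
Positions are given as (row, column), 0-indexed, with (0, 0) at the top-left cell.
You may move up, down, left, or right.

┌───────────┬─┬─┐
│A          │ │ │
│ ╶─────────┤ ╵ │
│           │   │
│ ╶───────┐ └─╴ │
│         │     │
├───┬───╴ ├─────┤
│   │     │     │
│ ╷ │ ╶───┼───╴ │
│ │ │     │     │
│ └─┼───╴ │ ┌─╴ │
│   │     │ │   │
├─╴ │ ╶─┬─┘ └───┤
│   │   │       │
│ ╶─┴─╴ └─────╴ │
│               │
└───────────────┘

Shortest path A → P at (5, 5): 26 steps
Shortest path A → Q at (2, 6): 8 steps

Q is closer (8 steps vs 26 steps).

Path to P:

┌───────────┬─┬─┐
│A          │ │ │
│ ╶─────────┤ ╵ │
│↓          │   │
│ ╶───────┐ └─╴ │
│↳ → → → ↓│     │
├───┬───╴ ├─────┤
│   │↓ ← ↲│     │
│ ╷ │ ╶───┼───╴ │
│ │ │↳ → ↓│     │
│ └─┼───╴ │ ┌─╴ │
│   │↓ ← ↲│P│   │
├─╴ │ ╶─┬─┘ └───┤
│   │↳ ↓│  ↑ ← ↰│
│ ╶─┴─╴ └─────╴ │
│      ↳ → → → ↑│
└───────────────┘

Path to Q:

┌───────────┬─┬─┐
│A          │ │ │
│ ╶─────────┤ ╵ │
│↳ → → → → ↓│   │
│ ╶───────┐ └─╴ │
│         │↳ Q  │
├───┬───╴ ├─────┤
│   │     │     │
│ ╷ │ ╶───┼───╴ │
│ │ │     │     │
│ └─┼───╴ │ ┌─╴ │
│   │     │ │   │
├─╴ │ ╶─┬─┘ └───┤
│   │   │       │
│ ╶─┴─╴ └─────╴ │
│               │
└───────────────┘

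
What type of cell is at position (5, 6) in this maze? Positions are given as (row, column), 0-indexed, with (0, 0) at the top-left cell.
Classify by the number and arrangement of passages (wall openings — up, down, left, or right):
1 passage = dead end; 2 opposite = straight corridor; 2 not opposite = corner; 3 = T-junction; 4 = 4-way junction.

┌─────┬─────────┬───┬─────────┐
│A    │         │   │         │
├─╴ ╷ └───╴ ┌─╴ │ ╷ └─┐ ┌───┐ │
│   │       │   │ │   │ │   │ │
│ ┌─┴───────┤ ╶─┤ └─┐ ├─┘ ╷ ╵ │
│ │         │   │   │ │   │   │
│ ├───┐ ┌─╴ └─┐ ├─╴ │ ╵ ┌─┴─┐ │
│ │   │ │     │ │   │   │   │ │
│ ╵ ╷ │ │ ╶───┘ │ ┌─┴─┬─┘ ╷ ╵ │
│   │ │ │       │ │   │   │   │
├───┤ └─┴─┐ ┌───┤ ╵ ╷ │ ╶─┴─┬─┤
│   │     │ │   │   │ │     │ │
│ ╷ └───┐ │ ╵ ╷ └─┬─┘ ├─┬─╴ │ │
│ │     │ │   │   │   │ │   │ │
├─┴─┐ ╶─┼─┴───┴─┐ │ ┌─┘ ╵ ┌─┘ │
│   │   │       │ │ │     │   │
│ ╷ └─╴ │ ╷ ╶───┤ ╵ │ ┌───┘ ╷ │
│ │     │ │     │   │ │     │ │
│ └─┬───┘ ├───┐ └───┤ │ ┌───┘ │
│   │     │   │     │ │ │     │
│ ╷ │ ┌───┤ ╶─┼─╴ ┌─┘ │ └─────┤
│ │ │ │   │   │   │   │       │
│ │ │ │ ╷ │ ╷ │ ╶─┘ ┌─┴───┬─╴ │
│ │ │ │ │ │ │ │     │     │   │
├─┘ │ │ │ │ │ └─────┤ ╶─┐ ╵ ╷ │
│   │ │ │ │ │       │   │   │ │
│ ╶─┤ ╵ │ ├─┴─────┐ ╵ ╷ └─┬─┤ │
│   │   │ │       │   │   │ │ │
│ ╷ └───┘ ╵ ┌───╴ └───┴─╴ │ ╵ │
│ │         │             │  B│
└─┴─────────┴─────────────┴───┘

Checking cell at (5, 6):
Number of passages: 2
Cell type: corner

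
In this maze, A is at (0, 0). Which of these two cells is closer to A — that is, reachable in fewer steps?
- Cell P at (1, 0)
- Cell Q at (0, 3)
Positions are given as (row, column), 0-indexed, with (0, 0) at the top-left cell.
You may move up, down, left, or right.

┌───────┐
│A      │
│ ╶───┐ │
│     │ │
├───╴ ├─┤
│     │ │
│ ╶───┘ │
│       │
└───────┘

Shortest path A → P at (1, 0): 1 steps
Shortest path A → Q at (0, 3): 3 steps

P is closer (1 steps vs 3 steps).

Path to P:

┌───────┐
│A      │
│ ╶───┐ │
│P    │ │
├───╴ ├─┤
│     │ │
│ ╶───┘ │
│       │
└───────┘

Path to Q:

┌───────┐
│A → → Q│
│ ╶───┐ │
│     │ │
├───╴ ├─┤
│     │ │
│ ╶───┘ │
│       │
└───────┘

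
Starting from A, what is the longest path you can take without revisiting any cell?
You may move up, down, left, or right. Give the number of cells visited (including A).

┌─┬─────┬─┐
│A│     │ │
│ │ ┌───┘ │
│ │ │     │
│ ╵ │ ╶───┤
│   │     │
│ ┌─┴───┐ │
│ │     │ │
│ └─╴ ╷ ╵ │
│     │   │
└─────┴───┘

Finding longest simple path using DFS:
Start: (0, 0)
Longest path visits 19 cells
Path: A → down → down → down → down → right → right → up → right → down → right → up → up → left → left → up → right → right → up

Solution:

┌─┬─────┬─┐
│A│     │B│
│ │ ┌───┘ │
│↓│ │↱ → ↑│
│ ╵ │ ╶───┤
│↓  │↑ ← ↰│
│ ┌─┴───┐ │
│↓│  ↱ ↓│↑│
│ └─╴ ╷ ╵ │
│↳ → ↑│↳ ↑│
└─────┴───┘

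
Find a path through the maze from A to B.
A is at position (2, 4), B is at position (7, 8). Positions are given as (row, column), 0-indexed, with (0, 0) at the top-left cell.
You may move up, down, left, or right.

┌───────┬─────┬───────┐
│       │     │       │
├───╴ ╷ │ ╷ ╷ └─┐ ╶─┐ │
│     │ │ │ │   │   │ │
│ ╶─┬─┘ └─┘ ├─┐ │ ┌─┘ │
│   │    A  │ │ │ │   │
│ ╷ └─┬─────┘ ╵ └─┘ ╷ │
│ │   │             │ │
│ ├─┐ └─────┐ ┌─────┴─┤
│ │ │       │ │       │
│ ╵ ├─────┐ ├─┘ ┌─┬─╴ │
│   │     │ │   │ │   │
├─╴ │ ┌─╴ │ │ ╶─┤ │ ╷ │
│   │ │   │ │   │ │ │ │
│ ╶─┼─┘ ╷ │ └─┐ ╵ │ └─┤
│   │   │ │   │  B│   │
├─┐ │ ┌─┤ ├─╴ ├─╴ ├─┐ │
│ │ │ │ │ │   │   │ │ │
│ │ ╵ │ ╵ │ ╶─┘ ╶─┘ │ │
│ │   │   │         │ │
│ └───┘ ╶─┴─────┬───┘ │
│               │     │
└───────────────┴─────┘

Finding the shortest path from (2, 4) to (7, 8):
Path length: 27 steps
Directions: left → up → up → left → down → left → left → down → right → down → right → down → right → right → right → down → down → down → right → down → left → down → right → right → up → right → up

Solution:

┌───────┬─────┬───────┐
│    ↓ ↰│     │       │
├───╴ ╷ │ ╷ ╷ └─┐ ╶─┐ │
│↓ ← ↲│↑│ │ │   │   │ │
│ ╶─┬─┘ └─┘ ├─┐ │ ┌─┘ │
│↳ ↓│  ↑ A  │ │ │ │   │
│ ╷ └─┬─────┘ ╵ └─┘ ╷ │
│ │↳ ↓│             │ │
│ ├─┐ └─────┐ ┌─────┴─┤
│ │ │↳ → → ↓│ │       │
│ ╵ ├─────┐ ├─┘ ┌─┬─╴ │
│   │     │↓│   │ │   │
├─╴ │ ┌─╴ │ │ ╶─┤ │ ╷ │
│   │ │   │↓│   │ │ │ │
│ ╶─┼─┘ ╷ │ └─┐ ╵ │ └─┤
│   │   │ │↳ ↓│  B│   │
├─┐ │ ┌─┤ ├─╴ ├─╴ ├─┐ │
│ │ │ │ │ │↓ ↲│↱ ↑│ │ │
│ │ ╵ │ ╵ │ ╶─┘ ╶─┘ │ │
│ │   │   │↳ → ↑    │ │
│ └───┘ ╶─┴─────┬───┘ │
│               │     │
└───────────────┴─────┘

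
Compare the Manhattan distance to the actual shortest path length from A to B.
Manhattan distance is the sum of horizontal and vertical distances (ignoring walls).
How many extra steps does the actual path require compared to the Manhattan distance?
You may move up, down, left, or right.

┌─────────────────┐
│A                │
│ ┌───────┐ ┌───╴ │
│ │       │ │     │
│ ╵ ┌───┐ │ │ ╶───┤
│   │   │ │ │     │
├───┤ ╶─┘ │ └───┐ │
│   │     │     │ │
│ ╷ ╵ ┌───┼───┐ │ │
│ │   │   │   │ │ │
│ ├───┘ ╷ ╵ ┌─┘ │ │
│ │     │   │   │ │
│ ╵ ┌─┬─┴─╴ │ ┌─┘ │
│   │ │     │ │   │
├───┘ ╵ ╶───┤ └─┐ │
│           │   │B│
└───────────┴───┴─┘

Manhattan distance: |7 - 0| + |8 - 0| = 15
Actual path length: 19
Extra steps: 19 - 15 = 4

Solution:

┌─────────────────┐
│A → → → → → → → ↓│
│ ┌───────┐ ┌───╴ │
│ │       │ │↓ ← ↲│
│ ╵ ┌───┐ │ │ ╶───┤
│   │   │ │ │↳ → ↓│
├───┤ ╶─┘ │ └───┐ │
│   │     │     │↓│
│ ╷ ╵ ┌───┼───┐ │ │
│ │   │   │   │ │↓│
│ ├───┘ ╷ ╵ ┌─┘ │ │
│ │     │   │   │↓│
│ ╵ ┌─┬─┴─╴ │ ┌─┘ │
│   │ │     │ │  ↓│
├───┘ ╵ ╶───┤ └─┐ │
│           │   │B│
└───────────┴───┴─┘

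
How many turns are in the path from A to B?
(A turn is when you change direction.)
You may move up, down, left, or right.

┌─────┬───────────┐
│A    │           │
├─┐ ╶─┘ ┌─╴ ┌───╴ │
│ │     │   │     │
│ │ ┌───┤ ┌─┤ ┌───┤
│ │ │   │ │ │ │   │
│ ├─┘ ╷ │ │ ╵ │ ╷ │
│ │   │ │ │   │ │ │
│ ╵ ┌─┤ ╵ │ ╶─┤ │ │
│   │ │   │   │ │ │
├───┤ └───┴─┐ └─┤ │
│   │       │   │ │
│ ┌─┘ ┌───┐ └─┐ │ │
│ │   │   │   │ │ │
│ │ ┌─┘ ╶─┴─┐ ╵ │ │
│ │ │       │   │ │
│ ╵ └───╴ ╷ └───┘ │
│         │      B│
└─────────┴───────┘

Directions: right, down, right, right, up, right, right, right, right, right, down, left, left, down, down, left, down, right, down, right, down, down, left, up, left, up, left, left, left, down, left, down, down, right, right, right, up, right, down, right, right, right
Number of turns: 26

Solution:

┌─────┬───────────┐
│A ↓  │↱ → → → → ↓│
├─┐ ╶─┘ ┌─╴ ┌───╴ │
│ │↳ → ↑│   │↓ ← ↲│
│ │ ┌───┤ ┌─┤ ┌───┤
│ │ │   │ │ │↓│   │
│ ├─┘ ╷ │ │ ╵ │ ╷ │
│ │   │ │ │↓ ↲│ │ │
│ ╵ ┌─┤ ╵ │ ╶─┤ │ │
│   │ │   │↳ ↓│ │ │
├───┤ └───┴─┐ └─┤ │
│   │↓ ← ← ↰│↳ ↓│ │
│ ┌─┘ ┌───┐ └─┐ │ │
│ │↓ ↲│   │↑ ↰│↓│ │
│ │ ┌─┘ ╶─┴─┐ ╵ │ │
│ │↓│    ↱ ↓│↑ ↲│ │
│ ╵ └───╴ ╷ └───┘ │
│  ↳ → → ↑│↳ → → B│
└─────────┴───────┘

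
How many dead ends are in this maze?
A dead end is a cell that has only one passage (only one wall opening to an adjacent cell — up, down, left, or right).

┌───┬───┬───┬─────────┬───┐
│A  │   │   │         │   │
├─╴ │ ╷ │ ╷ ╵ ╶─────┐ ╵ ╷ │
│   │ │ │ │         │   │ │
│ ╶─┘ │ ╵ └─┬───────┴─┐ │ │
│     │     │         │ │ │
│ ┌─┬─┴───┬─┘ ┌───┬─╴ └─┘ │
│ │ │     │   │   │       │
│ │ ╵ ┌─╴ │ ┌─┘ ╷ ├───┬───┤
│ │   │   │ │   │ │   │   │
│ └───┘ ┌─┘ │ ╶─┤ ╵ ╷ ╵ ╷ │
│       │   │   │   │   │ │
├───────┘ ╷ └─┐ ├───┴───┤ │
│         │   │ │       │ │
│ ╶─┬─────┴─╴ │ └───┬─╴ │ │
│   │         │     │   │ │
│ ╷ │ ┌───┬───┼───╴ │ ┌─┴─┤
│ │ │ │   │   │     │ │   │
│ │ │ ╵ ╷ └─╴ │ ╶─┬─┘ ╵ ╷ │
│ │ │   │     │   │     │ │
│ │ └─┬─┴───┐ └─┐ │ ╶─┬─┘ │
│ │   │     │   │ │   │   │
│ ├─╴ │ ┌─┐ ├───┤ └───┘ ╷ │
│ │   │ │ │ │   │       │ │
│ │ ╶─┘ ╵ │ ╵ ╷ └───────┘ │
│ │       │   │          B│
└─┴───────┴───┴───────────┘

Checking each cell for number of passages:

Dead ends found at positions:
  (0, 0)
  (1, 9)
  (2, 5)
  (2, 11)
  (3, 1)
  (3, 9)
  (6, 8)
  (7, 12)
  (8, 5)
  (10, 7)
  (10, 10)
  (11, 4)
  (12, 0)
Total dead ends: 13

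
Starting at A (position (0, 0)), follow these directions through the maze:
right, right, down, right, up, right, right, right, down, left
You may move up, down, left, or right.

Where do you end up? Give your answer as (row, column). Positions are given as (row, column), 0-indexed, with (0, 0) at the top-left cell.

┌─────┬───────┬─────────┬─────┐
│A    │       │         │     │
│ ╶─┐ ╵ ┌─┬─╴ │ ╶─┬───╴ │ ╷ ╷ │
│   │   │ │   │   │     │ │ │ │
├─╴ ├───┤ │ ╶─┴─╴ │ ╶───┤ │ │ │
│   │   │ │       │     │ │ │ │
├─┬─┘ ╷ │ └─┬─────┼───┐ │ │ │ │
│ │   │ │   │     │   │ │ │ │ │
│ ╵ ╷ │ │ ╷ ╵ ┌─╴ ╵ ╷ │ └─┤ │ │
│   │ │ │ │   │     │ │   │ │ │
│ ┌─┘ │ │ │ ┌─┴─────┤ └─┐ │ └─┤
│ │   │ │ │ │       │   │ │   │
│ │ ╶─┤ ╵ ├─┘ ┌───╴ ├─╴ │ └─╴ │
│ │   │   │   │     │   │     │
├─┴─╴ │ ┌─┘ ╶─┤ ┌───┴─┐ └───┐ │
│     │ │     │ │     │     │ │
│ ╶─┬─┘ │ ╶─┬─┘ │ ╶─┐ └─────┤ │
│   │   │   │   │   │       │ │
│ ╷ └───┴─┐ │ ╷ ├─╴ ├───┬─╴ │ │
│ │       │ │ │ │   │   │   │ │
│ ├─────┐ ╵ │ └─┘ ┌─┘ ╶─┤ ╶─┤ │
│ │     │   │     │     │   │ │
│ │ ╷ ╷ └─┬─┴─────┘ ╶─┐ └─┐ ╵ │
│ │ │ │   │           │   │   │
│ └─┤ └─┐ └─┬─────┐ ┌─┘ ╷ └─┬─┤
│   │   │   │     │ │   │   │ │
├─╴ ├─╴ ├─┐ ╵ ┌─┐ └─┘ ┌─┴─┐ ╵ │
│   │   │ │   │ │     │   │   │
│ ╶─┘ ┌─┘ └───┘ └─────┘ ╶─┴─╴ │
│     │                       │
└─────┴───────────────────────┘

Following directions step by step:
Start: (0, 0)
  right: (0, 0) → (0, 1)
  right: (0, 1) → (0, 2)
  down: (0, 2) → (1, 2)
  right: (1, 2) → (1, 3)
  up: (1, 3) → (0, 3)
  right: (0, 3) → (0, 4)
  right: (0, 4) → (0, 5)
  right: (0, 5) → (0, 6)
  down: (0, 6) → (1, 6)
  left: (1, 6) → (1, 5)
Final position: (1, 5)

Path taken:

┌─────┬───────┬─────────┬─────┐
│A → ↓│↱ → → ↓│         │     │
│ ╶─┐ ╵ ┌─┬─╴ │ ╶─┬───╴ │ ╷ ╷ │
│   │↳ ↑│ │B ↲│   │     │ │ │ │
├─╴ ├───┤ │ ╶─┴─╴ │ ╶───┤ │ │ │
│   │   │ │       │     │ │ │ │
├─┬─┘ ╷ │ └─┬─────┼───┐ │ │ │ │
│ │   │ │   │     │   │ │ │ │ │
│ ╵ ╷ │ │ ╷ ╵ ┌─╴ ╵ ╷ │ └─┤ │ │
│   │ │ │ │   │     │ │   │ │ │
│ ┌─┘ │ │ │ ┌─┴─────┤ └─┐ │ └─┤
│ │   │ │ │ │       │   │ │   │
│ │ ╶─┤ ╵ ├─┘ ┌───╴ ├─╴ │ └─╴ │
│ │   │   │   │     │   │     │
├─┴─╴ │ ┌─┘ ╶─┤ ┌───┴─┐ └───┐ │
│     │ │     │ │     │     │ │
│ ╶─┬─┘ │ ╶─┬─┘ │ ╶─┐ └─────┤ │
│   │   │   │   │   │       │ │
│ ╷ └───┴─┐ │ ╷ ├─╴ ├───┬─╴ │ │
│ │       │ │ │ │   │   │   │ │
│ ├─────┐ ╵ │ └─┘ ┌─┘ ╶─┤ ╶─┤ │
│ │     │   │     │     │   │ │
│ │ ╷ ╷ └─┬─┴─────┘ ╶─┐ └─┐ ╵ │
│ │ │ │   │           │   │   │
│ └─┤ └─┐ └─┬─────┐ ┌─┘ ╷ └─┬─┤
│   │   │   │     │ │   │   │ │
├─╴ ├─╴ ├─┐ ╵ ┌─┐ └─┘ ┌─┴─┐ ╵ │
│   │   │ │   │ │     │   │   │
│ ╶─┘ ┌─┘ └───┘ └─────┘ ╶─┴─╴ │
│     │                       │
└─────┴───────────────────────┘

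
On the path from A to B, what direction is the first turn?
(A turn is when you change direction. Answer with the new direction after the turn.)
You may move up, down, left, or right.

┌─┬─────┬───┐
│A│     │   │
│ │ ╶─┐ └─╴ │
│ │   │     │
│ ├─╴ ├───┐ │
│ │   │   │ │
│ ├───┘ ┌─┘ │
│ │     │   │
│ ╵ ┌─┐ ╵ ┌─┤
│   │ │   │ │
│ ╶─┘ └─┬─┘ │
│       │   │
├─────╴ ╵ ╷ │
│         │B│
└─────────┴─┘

Directions: down, down, down, down, down, right, right, right, down, right, up, right, down
First turn direction: right

Solution:

┌─┬─────┬───┐
│A│     │   │
│ │ ╶─┐ └─╴ │
│↓│   │     │
│ ├─╴ ├───┐ │
│↓│   │   │ │
│ ├───┘ ┌─┘ │
│↓│     │   │
│ ╵ ┌─┐ ╵ ┌─┤
│↓  │ │   │ │
│ ╶─┘ └─┬─┘ │
│↳ → → ↓│↱ ↓│
├─────╴ ╵ ╷ │
│      ↳ ↑│B│
└─────────┴─┘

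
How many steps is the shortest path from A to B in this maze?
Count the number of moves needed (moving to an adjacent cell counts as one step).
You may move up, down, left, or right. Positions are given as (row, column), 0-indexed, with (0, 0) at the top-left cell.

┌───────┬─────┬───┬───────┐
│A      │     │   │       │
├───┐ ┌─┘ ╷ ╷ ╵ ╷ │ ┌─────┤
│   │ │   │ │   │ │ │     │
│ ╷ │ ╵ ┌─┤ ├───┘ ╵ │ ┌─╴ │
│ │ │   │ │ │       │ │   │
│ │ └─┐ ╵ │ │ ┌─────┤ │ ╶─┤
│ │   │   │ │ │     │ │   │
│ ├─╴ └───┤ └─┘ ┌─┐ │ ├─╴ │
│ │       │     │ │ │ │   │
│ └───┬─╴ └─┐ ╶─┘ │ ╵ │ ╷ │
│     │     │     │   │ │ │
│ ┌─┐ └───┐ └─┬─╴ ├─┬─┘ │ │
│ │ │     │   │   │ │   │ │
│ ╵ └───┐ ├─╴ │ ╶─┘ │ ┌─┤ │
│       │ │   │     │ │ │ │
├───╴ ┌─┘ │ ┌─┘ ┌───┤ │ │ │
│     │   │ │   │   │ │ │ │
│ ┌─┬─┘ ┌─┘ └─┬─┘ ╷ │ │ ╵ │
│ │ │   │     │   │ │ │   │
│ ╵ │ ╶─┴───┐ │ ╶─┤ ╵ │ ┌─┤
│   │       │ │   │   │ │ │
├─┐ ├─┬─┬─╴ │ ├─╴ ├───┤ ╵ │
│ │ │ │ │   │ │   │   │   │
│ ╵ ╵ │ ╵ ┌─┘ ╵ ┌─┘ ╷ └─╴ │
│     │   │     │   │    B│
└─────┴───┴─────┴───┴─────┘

Using BFS to find shortest path:
Start: (0, 0), End: (12, 12)
Path found:
(0,0) → (0,1) → (0,2) → (1,2) → (2,2) → (2,3) → (1,3) → (1,4) → (0,4) → (0,5) → (1,5) → (2,5) → (3,5) → (4,5) → (4,6) → (4,7) → (3,7) → (3,8) → (3,9) → (4,9) → (5,9) → (5,10) → (4,10) → (3,10) → (2,10) → (1,10) → (1,11) → (1,12) → (2,12) → (2,11) → (3,11) → (3,12) → (4,12) → (5,12) → (6,12) → (7,12) → (8,12) → (9,12) → (9,11) → (10,11) → (11,11) → (11,12) → (12,12)
Number of steps: 42

Solution:

┌───────┬─────┬───┬───────┐
│A → ↓  │↱ ↓  │   │       │
├───┐ ┌─┘ ╷ ╷ ╵ ╷ │ ┌─────┤
│   │↓│↱ ↑│↓│   │ │ │↱ → ↓│
│ ╷ │ ╵ ┌─┤ ├───┘ ╵ │ ┌─╴ │
│ │ │↳ ↑│ │↓│       │↑│↓ ↲│
│ │ └─┐ ╵ │ │ ┌─────┤ │ ╶─┤
│ │   │   │↓│ │↱ → ↓│↑│↳ ↓│
│ ├─╴ └───┤ └─┘ ┌─┐ │ ├─╴ │
│ │       │↳ → ↑│ │↓│↑│  ↓│
│ └───┬─╴ └─┐ ╶─┘ │ ╵ │ ╷ │
│     │     │     │↳ ↑│ │↓│
│ ┌─┐ └───┐ └─┬─╴ ├─┬─┘ │ │
│ │ │     │   │   │ │   │↓│
│ ╵ └───┐ ├─╴ │ ╶─┘ │ ┌─┤ │
│       │ │   │     │ │ │↓│
├───╴ ┌─┘ │ ┌─┘ ┌───┤ │ │ │
│     │   │ │   │   │ │ │↓│
│ ┌─┬─┘ ┌─┘ └─┬─┘ ╷ │ │ ╵ │
│ │ │   │     │   │ │ │↓ ↲│
│ ╵ │ ╶─┴───┐ │ ╶─┤ ╵ │ ┌─┤
│   │       │ │   │   │↓│ │
├─┐ ├─┬─┬─╴ │ ├─╴ ├───┤ ╵ │
│ │ │ │ │   │ │   │   │↳ ↓│
│ ╵ ╵ │ ╵ ┌─┘ ╵ ┌─┘ ╷ └─╴ │
│     │   │     │   │    B│
└─────┴───┴─────┴───┴─────┘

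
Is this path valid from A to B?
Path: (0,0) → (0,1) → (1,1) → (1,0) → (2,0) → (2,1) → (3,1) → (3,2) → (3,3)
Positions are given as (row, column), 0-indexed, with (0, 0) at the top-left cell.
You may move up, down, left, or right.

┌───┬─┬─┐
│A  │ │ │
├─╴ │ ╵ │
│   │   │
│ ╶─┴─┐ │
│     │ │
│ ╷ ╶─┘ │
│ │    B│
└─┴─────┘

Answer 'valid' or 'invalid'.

Checking path validity:
Result: All consecutive moves are passable.

valid

Correct solution:

┌───┬─┬─┐
│A ↓│ │ │
├─╴ │ ╵ │
│↓ ↲│   │
│ ╶─┴─┐ │
│↳ ↓  │ │
│ ╷ ╶─┘ │
│ │↳ → B│
└─┴─────┘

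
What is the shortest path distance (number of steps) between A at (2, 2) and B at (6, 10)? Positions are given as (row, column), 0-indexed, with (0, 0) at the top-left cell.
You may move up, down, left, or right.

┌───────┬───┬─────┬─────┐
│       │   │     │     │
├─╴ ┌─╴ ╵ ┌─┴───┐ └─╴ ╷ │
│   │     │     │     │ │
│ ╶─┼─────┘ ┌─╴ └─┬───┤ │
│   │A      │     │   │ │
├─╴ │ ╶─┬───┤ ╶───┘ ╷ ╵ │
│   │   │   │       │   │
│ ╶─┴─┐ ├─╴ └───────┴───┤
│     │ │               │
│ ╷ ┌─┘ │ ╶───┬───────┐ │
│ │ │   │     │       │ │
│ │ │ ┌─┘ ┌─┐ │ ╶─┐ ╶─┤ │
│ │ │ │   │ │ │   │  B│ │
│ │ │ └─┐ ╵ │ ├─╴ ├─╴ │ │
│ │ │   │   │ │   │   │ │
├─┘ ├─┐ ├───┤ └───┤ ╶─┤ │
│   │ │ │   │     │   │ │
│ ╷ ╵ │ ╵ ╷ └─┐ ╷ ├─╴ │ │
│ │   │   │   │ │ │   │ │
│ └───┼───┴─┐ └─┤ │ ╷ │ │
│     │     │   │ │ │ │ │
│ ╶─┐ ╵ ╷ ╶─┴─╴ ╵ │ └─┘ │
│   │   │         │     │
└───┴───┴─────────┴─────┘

Finding path from (2, 2) to (6, 10):
Path: (2,2) → (3,2) → (3,3) → (4,3) → (5,3) → (5,2) → (6,2) → (7,2) → (7,3) → (8,3) → (9,3) → (9,4) → (8,4) → (8,5) → (9,5) → (9,6) → (10,6) → (10,7) → (11,7) → (11,8) → (10,8) → (9,8) → (8,8) → (8,7) → (8,6) → (7,6) → (6,6) → (5,6) → (5,5) → (5,4) → (4,4) → (4,5) → (4,6) → (4,7) → (4,8) → (4,9) → (4,10) → (4,11) → (5,11) → (6,11) → (7,11) → (8,11) → (9,11) → (10,11) → (11,11) → (11,10) → (11,9) → (10,9) → (9,9) → (9,10) → (8,10) → (8,9) → (7,9) → (7,10) → (6,10)
Distance: 54 steps

Solution:

┌───────┬───┬─────┬─────┐
│       │   │     │     │
├─╴ ┌─╴ ╵ ┌─┴───┐ └─╴ ╷ │
│   │     │     │     │ │
│ ╶─┼─────┘ ┌─╴ └─┬───┤ │
│   │A      │     │   │ │
├─╴ │ ╶─┬───┤ ╶───┘ ╷ ╵ │
│   │↳ ↓│   │       │   │
│ ╶─┴─┐ ├─╴ └───────┴───┤
│     │↓│↱ → → → → → → ↓│
│ ╷ ┌─┘ │ ╶───┬───────┐ │
│ │ │↓ ↲│↑ ← ↰│       │↓│
│ │ │ ┌─┘ ┌─┐ │ ╶─┐ ╶─┤ │
│ │ │↓│   │ │↑│   │  B│↓│
│ │ │ └─┐ ╵ │ ├─╴ ├─╴ │ │
│ │ │↳ ↓│   │↑│   │↱ ↑│↓│
├─┘ ├─┐ ├───┤ └───┤ ╶─┤ │
│   │ │↓│↱ ↓│↑ ← ↰│↑ ↰│↓│
│ ╷ ╵ │ ╵ ╷ └─┐ ╷ ├─╴ │ │
│ │   │↳ ↑│↳ ↓│ │↑│↱ ↑│↓│
│ └───┼───┴─┐ └─┤ │ ╷ │ │
│     │     │↳ ↓│↑│↑│ │↓│
│ ╶─┐ ╵ ╷ ╶─┴─╴ ╵ │ └─┘ │
│   │   │      ↳ ↑│↑ ← ↲│
└───┴───┴─────────┴─────┘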